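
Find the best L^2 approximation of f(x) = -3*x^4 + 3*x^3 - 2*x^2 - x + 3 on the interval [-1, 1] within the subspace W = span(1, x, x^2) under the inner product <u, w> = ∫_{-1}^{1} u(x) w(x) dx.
g(x) = -32*x^2/7 + 4*x/5 + 114/35

The best approximation g ∈ W is the orthogonal projection of f onto W. Writing g = a_0 + a_1 x + a_2 x^2, the coefficients solve the normal equations G · a = b where
  G_{ij} = <φ_i, φ_j> and b_i = <f, φ_i>, with φ_0 = 1, φ_1 = x, φ_2 = x^2.
G =
  [2, 0, 2/3]
  [0, 2/3, 0]
  [2/3, 0, 2/5],
b = (52/15, 8/15, 12/35).
Solving gives a_0 = 114/35, a_1 = 4/5, a_2 = -32/7, so
  g(x) = -32*x^2/7 + 4*x/5 + 114/35.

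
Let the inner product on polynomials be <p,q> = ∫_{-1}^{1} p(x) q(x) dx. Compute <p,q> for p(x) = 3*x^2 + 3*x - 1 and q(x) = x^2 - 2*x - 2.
<p,q> = -52/15

Expand the product: p(x)·q(x) = 3*x^4 - 3*x^3 - 13*x^2 - 4*x + 2.
∫_{-1}^{1} of each monomial x^k gives [2/(k+1) if k even, 0 if k odd]. Integrating term-by-term (or equivalently evaluating the antiderivative F(x) = 3*x^5/5 - 3*x^4/4 - 13*x^3/3 - 2*x^2 + 2*x at the endpoints):
  F(1) − F(−1) = -269/60 − (-61/60) = -52/15.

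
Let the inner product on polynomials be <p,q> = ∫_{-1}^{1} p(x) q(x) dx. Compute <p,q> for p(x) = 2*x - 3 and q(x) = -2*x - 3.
<p,q> = 46/3

Expand the product: p(x)·q(x) = 9 - 4*x^2.
∫_{-1}^{1} of each monomial x^k gives [2/(k+1) if k even, 0 if k odd]. Integrating term-by-term (or equivalently evaluating the antiderivative F(x) = -4*x^3/3 + 9*x at the endpoints):
  F(1) − F(−1) = 23/3 − (-23/3) = 46/3.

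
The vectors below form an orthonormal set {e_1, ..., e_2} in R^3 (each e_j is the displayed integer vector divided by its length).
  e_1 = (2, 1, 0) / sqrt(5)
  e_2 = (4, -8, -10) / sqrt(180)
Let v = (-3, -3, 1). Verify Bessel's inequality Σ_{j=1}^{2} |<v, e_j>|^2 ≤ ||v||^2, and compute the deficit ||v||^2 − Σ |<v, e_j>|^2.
Σ |<v, e_j>|^2 = 146/9; ||v||^2 = 19; deficit = 25/9

Write each e_j = u_j / sqrt(<u_j, u_j>) where u_j is the displayed integer vector. Then <v, e_j> = <v, u_j> / sqrt(<u_j, u_j>), so |<v, e_j>|^2 = <v, u_j>^2 / <u_j, u_j>.
Coefficients: <v, e_1> = -9/sqrt(5), <v, e_2> = 2/sqrt(180).
Square and sum: Σ |<v, e_j>|^2 = 146/9.
Compute ||v||^2 = v·v = 19.
Deficit = 19 − 146/9 = 25/9 ≥ 0, confirming Bessel's inequality. (The deficit equals ||v − Σ <v,e_j> e_j||^2, the squared distance from v to span{e_j}.)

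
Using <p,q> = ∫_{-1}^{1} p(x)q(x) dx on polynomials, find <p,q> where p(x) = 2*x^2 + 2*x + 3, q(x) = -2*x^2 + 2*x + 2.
<p,q> = 176/15

Expand the product: p(x)·q(x) = -4*x^4 + 2*x^2 + 10*x + 6.
∫_{-1}^{1} of each monomial x^k gives [2/(k+1) if k even, 0 if k odd]. Integrating term-by-term (or equivalently evaluating the antiderivative F(x) = -4*x^5/5 + 2*x^3/3 + 5*x^2 + 6*x at the endpoints):
  F(1) − F(−1) = 163/15 − (-13/15) = 176/15.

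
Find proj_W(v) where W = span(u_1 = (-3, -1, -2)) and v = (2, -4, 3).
proj_W(v) = (12/7, 4/7, 8/7)

Set up U = [u_1 | ... | u_1] ∈ R^(3×1). The projector onto W = col(U) is P = U (U^T U)^(-1) U^T.
Compute U^T U =
  [14],
and U^T v = (-8).
Solve U^T U · c = U^T v for the coefficients: c = (-4/7). The projection is proj_W(v) = U c.
Check: (v - proj_W(v)) · u_1 = 0  (should be 0).
Result: proj_W(v) = (12/7, 4/7, 8/7).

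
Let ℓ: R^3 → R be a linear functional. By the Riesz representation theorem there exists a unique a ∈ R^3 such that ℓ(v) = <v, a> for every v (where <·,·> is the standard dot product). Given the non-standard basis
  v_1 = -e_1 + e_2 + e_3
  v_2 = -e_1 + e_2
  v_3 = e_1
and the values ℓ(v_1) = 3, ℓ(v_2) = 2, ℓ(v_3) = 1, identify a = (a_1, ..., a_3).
a = (1, 3, 1)

Write a = (a_1, ..., a_3) in the standard basis. For each basis vector v_i, ℓ(v_i) = <v_i, a> is a linear equation in the a_j's. Collect the n equations into a matrix system V a = ℓ, where row i of V is v_i (expressed in the standard basis). Since V is invertible (lower-triangular with 1s on the diagonal, up to permutation), solve by back-substitution:
  V =
[[-1, 1, 1],
 [-1, 1, 0],
 [1, 0, 0]]
  V a = (3, 2, 1)
Solving gives a = (1, 3, 1).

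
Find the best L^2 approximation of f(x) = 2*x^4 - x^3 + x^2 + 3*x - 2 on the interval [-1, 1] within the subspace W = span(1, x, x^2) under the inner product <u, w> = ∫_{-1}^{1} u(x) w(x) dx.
g(x) = 19*x^2/7 + 12*x/5 - 76/35

The best approximation g ∈ W is the orthogonal projection of f onto W. Writing g = a_0 + a_1 x + a_2 x^2, the coefficients solve the normal equations G · a = b where
  G_{ij} = <φ_i, φ_j> and b_i = <f, φ_i>, with φ_0 = 1, φ_1 = x, φ_2 = x^2.
G =
  [2, 0, 2/3]
  [0, 2/3, 0]
  [2/3, 0, 2/5],
b = (-38/15, 8/5, -38/105).
Solving gives a_0 = -76/35, a_1 = 12/5, a_2 = 19/7, so
  g(x) = 19*x^2/7 + 12*x/5 - 76/35.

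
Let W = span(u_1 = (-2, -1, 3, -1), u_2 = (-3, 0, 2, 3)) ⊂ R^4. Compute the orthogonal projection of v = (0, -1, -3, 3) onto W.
proj_W(v) = (106/249, 269/249, -173/83, 701/249)

Set up U = [u_1 | ... | u_2] ∈ R^(4×2). The projector onto W = col(U) is P = U (U^T U)^(-1) U^T.
Compute U^T U =
  [15, 9]
  [9, 22],
and U^T v = (-11, 3).
Solve U^T U · c = U^T v for the coefficients: c = (-269/249, 48/83). The projection is proj_W(v) = U c.
Check: (v - proj_W(v)) · u_1 = 0  (should be 0).
Check: (v - proj_W(v)) · u_2 = 0  (should be 0).
Result: proj_W(v) = (106/249, 269/249, -173/83, 701/249).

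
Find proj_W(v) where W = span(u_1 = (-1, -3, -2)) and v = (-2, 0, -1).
proj_W(v) = (-2/7, -6/7, -4/7)

Set up U = [u_1 | ... | u_1] ∈ R^(3×1). The projector onto W = col(U) is P = U (U^T U)^(-1) U^T.
Compute U^T U =
  [14],
and U^T v = (4).
Solve U^T U · c = U^T v for the coefficients: c = (2/7). The projection is proj_W(v) = U c.
Check: (v - proj_W(v)) · u_1 = 0  (should be 0).
Result: proj_W(v) = (-2/7, -6/7, -4/7).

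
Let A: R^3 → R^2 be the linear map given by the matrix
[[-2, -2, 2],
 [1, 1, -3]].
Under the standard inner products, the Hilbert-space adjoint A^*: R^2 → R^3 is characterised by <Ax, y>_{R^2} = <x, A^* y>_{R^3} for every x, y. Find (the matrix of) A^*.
A^* = A^T =
[[-2, 1],
 [-2, 1],
 [2, -3]]

For real matrices with standard dot products, the defining identity <Ax, y> = <x, A^* y> gives (Ax)^T y = x^T (A^*) y, i.e. x^T A^T y = x^T (A^*) y. Since this holds for all x, y, we must have A^* = A^T. Therefore
A^* =
[[-2, 1],
 [-2, 1],
 [2, -3]].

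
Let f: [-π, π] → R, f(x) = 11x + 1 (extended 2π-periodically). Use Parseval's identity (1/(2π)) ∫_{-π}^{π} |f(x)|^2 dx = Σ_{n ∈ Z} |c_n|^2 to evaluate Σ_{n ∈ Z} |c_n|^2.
Σ |c_n|^2 = 121π^2/3 + 1

Expand and integrate term by term over [-π, π]:
  ∫ (11x)^2 dx = 121·(2π^3/3); ∫ 2·11·(1)·x dx = 0 (odd integrand); ∫ 1^2 dx = 1·2π.
So (1/(2π)) ∫_{-π}^{π} (11x + 1)^2 dx = 121π^2/3 + 1 = 121π^2/3 + 1.
Parseval ⇒ Σ |c_n|^2 = 121π^2/3 + 1.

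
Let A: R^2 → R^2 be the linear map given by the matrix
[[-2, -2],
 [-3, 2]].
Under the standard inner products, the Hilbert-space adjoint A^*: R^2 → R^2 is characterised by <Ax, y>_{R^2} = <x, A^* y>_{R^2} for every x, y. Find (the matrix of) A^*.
A^* = A^T =
[[-2, -3],
 [-2, 2]]

For real matrices with standard dot products, the defining identity <Ax, y> = <x, A^* y> gives (Ax)^T y = x^T (A^*) y, i.e. x^T A^T y = x^T (A^*) y. Since this holds for all x, y, we must have A^* = A^T. Therefore
A^* =
[[-2, -3],
 [-2, 2]].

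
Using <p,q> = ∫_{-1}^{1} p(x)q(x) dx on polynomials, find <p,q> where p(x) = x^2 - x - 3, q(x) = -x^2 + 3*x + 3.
<p,q> = -82/5

Expand the product: p(x)·q(x) = -x^4 + 4*x^3 + 3*x^2 - 12*x - 9.
∫_{-1}^{1} of each monomial x^k gives [2/(k+1) if k even, 0 if k odd]. Integrating term-by-term (or equivalently evaluating the antiderivative F(x) = -x^5/5 + x^4 + x^3 - 6*x^2 - 9*x at the endpoints):
  F(1) − F(−1) = -66/5 − (16/5) = -82/5.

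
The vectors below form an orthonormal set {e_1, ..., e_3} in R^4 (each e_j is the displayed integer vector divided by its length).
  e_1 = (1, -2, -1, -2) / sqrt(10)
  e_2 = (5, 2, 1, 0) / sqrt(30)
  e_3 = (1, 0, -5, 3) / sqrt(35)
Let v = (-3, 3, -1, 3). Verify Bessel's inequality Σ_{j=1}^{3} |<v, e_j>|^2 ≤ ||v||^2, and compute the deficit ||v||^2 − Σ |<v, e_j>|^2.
Σ |<v, e_j>|^2 = 2771/105; ||v||^2 = 28; deficit = 169/105

Write each e_j = u_j / sqrt(<u_j, u_j>) where u_j is the displayed integer vector. Then <v, e_j> = <v, u_j> / sqrt(<u_j, u_j>), so |<v, e_j>|^2 = <v, u_j>^2 / <u_j, u_j>.
Coefficients: <v, e_1> = -14/sqrt(10), <v, e_2> = -10/sqrt(30), <v, e_3> = 11/sqrt(35).
Square and sum: Σ |<v, e_j>|^2 = 2771/105.
Compute ||v||^2 = v·v = 28.
Deficit = 28 − 2771/105 = 169/105 ≥ 0, confirming Bessel's inequality. (The deficit equals ||v − Σ <v,e_j> e_j||^2, the squared distance from v to span{e_j}.)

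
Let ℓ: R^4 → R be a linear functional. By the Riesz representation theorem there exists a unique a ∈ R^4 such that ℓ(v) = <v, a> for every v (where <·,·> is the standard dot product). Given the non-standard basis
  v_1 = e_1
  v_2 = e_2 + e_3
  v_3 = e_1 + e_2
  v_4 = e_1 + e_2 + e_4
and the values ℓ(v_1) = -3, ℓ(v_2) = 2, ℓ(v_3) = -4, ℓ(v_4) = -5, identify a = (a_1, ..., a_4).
a = (-3, -1, 3, -1)

Write a = (a_1, ..., a_4) in the standard basis. For each basis vector v_i, ℓ(v_i) = <v_i, a> is a linear equation in the a_j's. Collect the n equations into a matrix system V a = ℓ, where row i of V is v_i (expressed in the standard basis). Since V is invertible (lower-triangular with 1s on the diagonal, up to permutation), solve by back-substitution:
  V =
[[1, 0, 0, 0],
 [0, 1, 1, 0],
 [1, 1, 0, 0],
 [1, 1, 0, 1]]
  V a = (-3, 2, -4, -5)
Solving gives a = (-3, -1, 3, -1).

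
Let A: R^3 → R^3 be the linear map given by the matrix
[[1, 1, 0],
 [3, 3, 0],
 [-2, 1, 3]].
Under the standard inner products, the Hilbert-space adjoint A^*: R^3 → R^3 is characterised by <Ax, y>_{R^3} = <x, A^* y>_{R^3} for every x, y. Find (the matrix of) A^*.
A^* = A^T =
[[1, 3, -2],
 [1, 3, 1],
 [0, 0, 3]]

For real matrices with standard dot products, the defining identity <Ax, y> = <x, A^* y> gives (Ax)^T y = x^T (A^*) y, i.e. x^T A^T y = x^T (A^*) y. Since this holds for all x, y, we must have A^* = A^T. Therefore
A^* =
[[1, 3, -2],
 [1, 3, 1],
 [0, 0, 3]].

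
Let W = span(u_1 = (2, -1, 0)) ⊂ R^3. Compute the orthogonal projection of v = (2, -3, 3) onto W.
proj_W(v) = (14/5, -7/5, 0)

Set up U = [u_1 | ... | u_1] ∈ R^(3×1). The projector onto W = col(U) is P = U (U^T U)^(-1) U^T.
Compute U^T U =
  [5],
and U^T v = (7).
Solve U^T U · c = U^T v for the coefficients: c = (7/5). The projection is proj_W(v) = U c.
Check: (v - proj_W(v)) · u_1 = 0  (should be 0).
Result: proj_W(v) = (14/5, -7/5, 0).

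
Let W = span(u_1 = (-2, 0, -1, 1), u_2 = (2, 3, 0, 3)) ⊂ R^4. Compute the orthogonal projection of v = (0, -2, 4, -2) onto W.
proj_W(v) = (132/131, -234/131, 144/131, -378/131)

Set up U = [u_1 | ... | u_2] ∈ R^(4×2). The projector onto W = col(U) is P = U (U^T U)^(-1) U^T.
Compute U^T U =
  [6, -1]
  [-1, 22],
and U^T v = (-6, -12).
Solve U^T U · c = U^T v for the coefficients: c = (-144/131, -78/131). The projection is proj_W(v) = U c.
Check: (v - proj_W(v)) · u_1 = 0  (should be 0).
Check: (v - proj_W(v)) · u_2 = 0  (should be 0).
Result: proj_W(v) = (132/131, -234/131, 144/131, -378/131).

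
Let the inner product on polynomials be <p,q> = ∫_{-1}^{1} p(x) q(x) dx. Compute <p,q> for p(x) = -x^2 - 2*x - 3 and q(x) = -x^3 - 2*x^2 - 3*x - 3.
<p,q> = 148/5

Expand the product: p(x)·q(x) = x^5 + 4*x^4 + 10*x^3 + 15*x^2 + 15*x + 9.
∫_{-1}^{1} of each monomial x^k gives [2/(k+1) if k even, 0 if k odd]. Integrating term-by-term (or equivalently evaluating the antiderivative F(x) = x^6/6 + 4*x^5/5 + 5*x^4/2 + 5*x^3 + 15*x^2/2 + 9*x at the endpoints):
  F(1) − F(−1) = 749/30 − (-139/30) = 148/5.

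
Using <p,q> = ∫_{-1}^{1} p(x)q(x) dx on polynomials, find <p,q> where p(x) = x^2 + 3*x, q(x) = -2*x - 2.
<p,q> = -16/3

Expand the product: p(x)·q(x) = -2*x^3 - 8*x^2 - 6*x.
∫_{-1}^{1} of each monomial x^k gives [2/(k+1) if k even, 0 if k odd]. Integrating term-by-term (or equivalently evaluating the antiderivative F(x) = -x^4/2 - 8*x^3/3 - 3*x^2 at the endpoints):
  F(1) − F(−1) = -37/6 − (-5/6) = -16/3.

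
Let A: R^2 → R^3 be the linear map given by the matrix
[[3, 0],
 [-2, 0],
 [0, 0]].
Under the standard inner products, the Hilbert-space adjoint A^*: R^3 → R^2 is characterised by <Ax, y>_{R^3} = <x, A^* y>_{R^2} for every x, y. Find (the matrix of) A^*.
A^* = A^T =
[[3, -2, 0],
 [0, 0, 0]]

For real matrices with standard dot products, the defining identity <Ax, y> = <x, A^* y> gives (Ax)^T y = x^T (A^*) y, i.e. x^T A^T y = x^T (A^*) y. Since this holds for all x, y, we must have A^* = A^T. Therefore
A^* =
[[3, -2, 0],
 [0, 0, 0]].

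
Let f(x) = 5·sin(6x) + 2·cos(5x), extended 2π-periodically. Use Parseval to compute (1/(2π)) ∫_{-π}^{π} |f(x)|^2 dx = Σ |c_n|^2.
Σ |c_n|^2 = 29/2

Expand |f|^2 and use orthogonality of {sin(nx), cos(mx)} on [-π, π]:
  ∫_{-π}^{π} sin(nx)^2 dx = π, ∫ cos(mx)^2 dx = π, and cross terms integrate to 0.
So ∫_{-π}^{π} f(x)^2 dx = 5^2 · π + 2^2 · π = (25 + 4)π.
Divide by 2π: (25 + 4)/2 = 29/2.
By Parseval, this equals Σ |c_n|^2.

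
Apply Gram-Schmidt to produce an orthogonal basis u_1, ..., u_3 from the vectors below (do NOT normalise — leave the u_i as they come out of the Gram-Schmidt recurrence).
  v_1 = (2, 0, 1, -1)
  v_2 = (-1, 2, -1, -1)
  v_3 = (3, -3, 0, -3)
Orthogonal basis:
  u_1 = (2, 0, 1, -1)
  u_2 = (-1/3, 2, -2/3, -4/3)
  u_3 = (-3/19, -39/19, -69/38, -81/38)

Apply the Gram-Schmidt recurrence
  u_1 = v_1
  u_i = v_i − Σ_{j<i} ((v_i · u_j) / (u_j · u_j)) · u_j.

Step by step this gives:
  u_1 = (2, 0, 1, -1)
  u_2 = (-1/3, 2, -2/3, -4/3)
  u_3 = (-3/19, -39/19, -69/38, -81/38)

Orthogonality check:
  u_2 · u_1 = 0 (should be 0)
  u_3 · u_1 = 0 (should be 0)
  u_3 · u_2 = 0 (should be 0)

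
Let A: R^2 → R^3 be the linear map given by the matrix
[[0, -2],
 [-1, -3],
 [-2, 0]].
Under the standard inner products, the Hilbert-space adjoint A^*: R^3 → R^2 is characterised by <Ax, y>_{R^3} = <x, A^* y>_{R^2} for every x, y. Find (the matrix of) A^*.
A^* = A^T =
[[0, -1, -2],
 [-2, -3, 0]]

For real matrices with standard dot products, the defining identity <Ax, y> = <x, A^* y> gives (Ax)^T y = x^T (A^*) y, i.e. x^T A^T y = x^T (A^*) y. Since this holds for all x, y, we must have A^* = A^T. Therefore
A^* =
[[0, -1, -2],
 [-2, -3, 0]].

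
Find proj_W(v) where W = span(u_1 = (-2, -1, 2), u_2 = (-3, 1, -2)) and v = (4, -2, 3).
proj_W(v) = (4, -8/5, 16/5)

Set up U = [u_1 | ... | u_2] ∈ R^(3×2). The projector onto W = col(U) is P = U (U^T U)^(-1) U^T.
Compute U^T U =
  [9, 1]
  [1, 14],
and U^T v = (0, -20).
Solve U^T U · c = U^T v for the coefficients: c = (4/25, -36/25). The projection is proj_W(v) = U c.
Check: (v - proj_W(v)) · u_1 = 0  (should be 0).
Check: (v - proj_W(v)) · u_2 = 0  (should be 0).
Result: proj_W(v) = (4, -8/5, 16/5).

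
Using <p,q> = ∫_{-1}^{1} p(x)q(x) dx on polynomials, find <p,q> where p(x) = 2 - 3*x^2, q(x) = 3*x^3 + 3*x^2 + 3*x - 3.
<p,q> = -28/5

Expand the product: p(x)·q(x) = -9*x^5 - 9*x^4 - 3*x^3 + 15*x^2 + 6*x - 6.
∫_{-1}^{1} of each monomial x^k gives [2/(k+1) if k even, 0 if k odd]. Integrating term-by-term (or equivalently evaluating the antiderivative F(x) = -3*x^6/2 - 9*x^5/5 - 3*x^4/4 + 5*x^3 + 3*x^2 - 6*x at the endpoints):
  F(1) − F(−1) = -41/20 − (71/20) = -28/5.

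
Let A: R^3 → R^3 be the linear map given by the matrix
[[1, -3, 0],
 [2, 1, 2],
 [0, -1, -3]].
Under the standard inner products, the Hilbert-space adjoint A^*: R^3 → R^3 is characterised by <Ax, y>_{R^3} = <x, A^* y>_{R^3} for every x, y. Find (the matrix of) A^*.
A^* = A^T =
[[1, 2, 0],
 [-3, 1, -1],
 [0, 2, -3]]

For real matrices with standard dot products, the defining identity <Ax, y> = <x, A^* y> gives (Ax)^T y = x^T (A^*) y, i.e. x^T A^T y = x^T (A^*) y. Since this holds for all x, y, we must have A^* = A^T. Therefore
A^* =
[[1, 2, 0],
 [-3, 1, -1],
 [0, 2, -3]].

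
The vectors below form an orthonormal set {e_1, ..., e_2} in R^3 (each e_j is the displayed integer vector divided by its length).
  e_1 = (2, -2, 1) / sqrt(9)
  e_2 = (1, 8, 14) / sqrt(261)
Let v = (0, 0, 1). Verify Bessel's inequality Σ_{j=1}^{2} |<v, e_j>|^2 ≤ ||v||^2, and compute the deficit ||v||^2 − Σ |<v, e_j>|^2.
Σ |<v, e_j>|^2 = 25/29; ||v||^2 = 1; deficit = 4/29

Write each e_j = u_j / sqrt(<u_j, u_j>) where u_j is the displayed integer vector. Then <v, e_j> = <v, u_j> / sqrt(<u_j, u_j>), so |<v, e_j>|^2 = <v, u_j>^2 / <u_j, u_j>.
Coefficients: <v, e_1> = 1/sqrt(9), <v, e_2> = 14/sqrt(261).
Square and sum: Σ |<v, e_j>|^2 = 25/29.
Compute ||v||^2 = v·v = 1.
Deficit = 1 − 25/29 = 4/29 ≥ 0, confirming Bessel's inequality. (The deficit equals ||v − Σ <v,e_j> e_j||^2, the squared distance from v to span{e_j}.)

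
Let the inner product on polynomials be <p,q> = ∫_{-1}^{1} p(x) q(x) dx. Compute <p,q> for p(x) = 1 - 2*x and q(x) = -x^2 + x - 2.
<p,q> = -6

Expand the product: p(x)·q(x) = 2*x^3 - 3*x^2 + 5*x - 2.
∫_{-1}^{1} of each monomial x^k gives [2/(k+1) if k even, 0 if k odd]. Integrating term-by-term (or equivalently evaluating the antiderivative F(x) = x^4/2 - x^3 + 5*x^2/2 - 2*x at the endpoints):
  F(1) − F(−1) = 0 − (6) = -6.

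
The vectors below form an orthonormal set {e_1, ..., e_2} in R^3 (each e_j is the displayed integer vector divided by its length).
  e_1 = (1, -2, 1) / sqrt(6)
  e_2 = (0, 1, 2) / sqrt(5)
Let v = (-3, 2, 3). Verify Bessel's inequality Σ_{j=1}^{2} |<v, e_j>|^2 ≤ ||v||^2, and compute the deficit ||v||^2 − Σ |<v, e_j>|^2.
Σ |<v, e_j>|^2 = 232/15; ||v||^2 = 22; deficit = 98/15

Write each e_j = u_j / sqrt(<u_j, u_j>) where u_j is the displayed integer vector. Then <v, e_j> = <v, u_j> / sqrt(<u_j, u_j>), so |<v, e_j>|^2 = <v, u_j>^2 / <u_j, u_j>.
Coefficients: <v, e_1> = -4/sqrt(6), <v, e_2> = 8/sqrt(5).
Square and sum: Σ |<v, e_j>|^2 = 232/15.
Compute ||v||^2 = v·v = 22.
Deficit = 22 − 232/15 = 98/15 ≥ 0, confirming Bessel's inequality. (The deficit equals ||v − Σ <v,e_j> e_j||^2, the squared distance from v to span{e_j}.)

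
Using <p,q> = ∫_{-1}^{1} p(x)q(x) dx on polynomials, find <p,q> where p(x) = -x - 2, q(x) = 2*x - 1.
<p,q> = 8/3

Expand the product: p(x)·q(x) = -2*x^2 - 3*x + 2.
∫_{-1}^{1} of each monomial x^k gives [2/(k+1) if k even, 0 if k odd]. Integrating term-by-term (or equivalently evaluating the antiderivative F(x) = -2*x^3/3 - 3*x^2/2 + 2*x at the endpoints):
  F(1) − F(−1) = -1/6 − (-17/6) = 8/3.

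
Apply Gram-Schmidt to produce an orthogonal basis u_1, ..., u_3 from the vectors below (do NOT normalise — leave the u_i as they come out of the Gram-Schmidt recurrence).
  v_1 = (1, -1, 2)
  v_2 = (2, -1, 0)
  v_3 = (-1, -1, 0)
Orthogonal basis:
  u_1 = (1, -1, 2)
  u_2 = (3/2, -1/2, -1)
  u_3 = (-4/7, -8/7, -2/7)

Apply the Gram-Schmidt recurrence
  u_1 = v_1
  u_i = v_i − Σ_{j<i} ((v_i · u_j) / (u_j · u_j)) · u_j.

Step by step this gives:
  u_1 = (1, -1, 2)
  u_2 = (3/2, -1/2, -1)
  u_3 = (-4/7, -8/7, -2/7)

Orthogonality check:
  u_2 · u_1 = 0 (should be 0)
  u_3 · u_1 = 0 (should be 0)
  u_3 · u_2 = 0 (should be 0)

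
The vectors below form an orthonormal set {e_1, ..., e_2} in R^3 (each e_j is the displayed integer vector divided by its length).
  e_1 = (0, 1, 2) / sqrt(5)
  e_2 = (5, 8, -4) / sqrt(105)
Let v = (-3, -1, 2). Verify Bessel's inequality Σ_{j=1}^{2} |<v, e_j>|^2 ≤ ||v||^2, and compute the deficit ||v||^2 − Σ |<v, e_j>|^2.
Σ |<v, e_j>|^2 = 230/21; ||v||^2 = 14; deficit = 64/21

Write each e_j = u_j / sqrt(<u_j, u_j>) where u_j is the displayed integer vector. Then <v, e_j> = <v, u_j> / sqrt(<u_j, u_j>), so |<v, e_j>|^2 = <v, u_j>^2 / <u_j, u_j>.
Coefficients: <v, e_1> = 3/sqrt(5), <v, e_2> = -31/sqrt(105).
Square and sum: Σ |<v, e_j>|^2 = 230/21.
Compute ||v||^2 = v·v = 14.
Deficit = 14 − 230/21 = 64/21 ≥ 0, confirming Bessel's inequality. (The deficit equals ||v − Σ <v,e_j> e_j||^2, the squared distance from v to span{e_j}.)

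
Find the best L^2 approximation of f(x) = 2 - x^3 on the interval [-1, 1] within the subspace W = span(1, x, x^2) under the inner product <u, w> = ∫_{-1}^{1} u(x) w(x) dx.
g(x) = 2 - 3*x/5

The best approximation g ∈ W is the orthogonal projection of f onto W. Writing g = a_0 + a_1 x + a_2 x^2, the coefficients solve the normal equations G · a = b where
  G_{ij} = <φ_i, φ_j> and b_i = <f, φ_i>, with φ_0 = 1, φ_1 = x, φ_2 = x^2.
G =
  [2, 0, 2/3]
  [0, 2/3, 0]
  [2/3, 0, 2/5],
b = (4, -2/5, 4/3).
Solving gives a_0 = 2, a_1 = -3/5, a_2 = 0, so
  g(x) = 2 - 3*x/5.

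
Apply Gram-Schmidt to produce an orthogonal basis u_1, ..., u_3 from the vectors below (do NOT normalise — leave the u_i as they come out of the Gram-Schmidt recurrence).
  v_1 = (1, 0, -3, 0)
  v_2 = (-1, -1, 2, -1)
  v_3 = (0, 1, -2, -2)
Orthogonal basis:
  u_1 = (1, 0, -3, 0)
  u_2 = (-3/10, -1, -1/10, -1)
  u_3 = (-3/7, 11/7, -1/7, -10/7)

Apply the Gram-Schmidt recurrence
  u_1 = v_1
  u_i = v_i − Σ_{j<i} ((v_i · u_j) / (u_j · u_j)) · u_j.

Step by step this gives:
  u_1 = (1, 0, -3, 0)
  u_2 = (-3/10, -1, -1/10, -1)
  u_3 = (-3/7, 11/7, -1/7, -10/7)

Orthogonality check:
  u_2 · u_1 = 0 (should be 0)
  u_3 · u_1 = 0 (should be 0)
  u_3 · u_2 = 0 (should be 0)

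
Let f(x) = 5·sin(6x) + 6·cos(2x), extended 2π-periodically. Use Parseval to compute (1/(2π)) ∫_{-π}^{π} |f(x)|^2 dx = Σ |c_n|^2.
Σ |c_n|^2 = 61/2

Expand |f|^2 and use orthogonality of {sin(nx), cos(mx)} on [-π, π]:
  ∫_{-π}^{π} sin(nx)^2 dx = π, ∫ cos(mx)^2 dx = π, and cross terms integrate to 0.
So ∫_{-π}^{π} f(x)^2 dx = 5^2 · π + 6^2 · π = (25 + 36)π.
Divide by 2π: (25 + 36)/2 = 61/2.
By Parseval, this equals Σ |c_n|^2.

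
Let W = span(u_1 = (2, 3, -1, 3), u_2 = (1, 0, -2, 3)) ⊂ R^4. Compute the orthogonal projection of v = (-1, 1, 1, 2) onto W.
proj_W(v) = (9/17, 15/17, -3/17, 12/17)

Set up U = [u_1 | ... | u_2] ∈ R^(4×2). The projector onto W = col(U) is P = U (U^T U)^(-1) U^T.
Compute U^T U =
  [23, 13]
  [13, 14],
and U^T v = (6, 3).
Solve U^T U · c = U^T v for the coefficients: c = (5/17, -1/17). The projection is proj_W(v) = U c.
Check: (v - proj_W(v)) · u_1 = 0  (should be 0).
Check: (v - proj_W(v)) · u_2 = 0  (should be 0).
Result: proj_W(v) = (9/17, 15/17, -3/17, 12/17).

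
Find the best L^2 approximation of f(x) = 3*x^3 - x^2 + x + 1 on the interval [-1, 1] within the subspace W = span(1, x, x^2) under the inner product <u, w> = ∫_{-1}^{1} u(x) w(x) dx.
g(x) = -x^2 + 14*x/5 + 1

The best approximation g ∈ W is the orthogonal projection of f onto W. Writing g = a_0 + a_1 x + a_2 x^2, the coefficients solve the normal equations G · a = b where
  G_{ij} = <φ_i, φ_j> and b_i = <f, φ_i>, with φ_0 = 1, φ_1 = x, φ_2 = x^2.
G =
  [2, 0, 2/3]
  [0, 2/3, 0]
  [2/3, 0, 2/5],
b = (4/3, 28/15, 4/15).
Solving gives a_0 = 1, a_1 = 14/5, a_2 = -1, so
  g(x) = -x^2 + 14*x/5 + 1.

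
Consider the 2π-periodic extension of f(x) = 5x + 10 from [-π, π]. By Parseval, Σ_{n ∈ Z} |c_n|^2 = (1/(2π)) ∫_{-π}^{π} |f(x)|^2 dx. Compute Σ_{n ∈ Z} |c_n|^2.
Σ |c_n|^2 = 25π^2/3 + 100

Expand and integrate term by term over [-π, π]:
  ∫ (5x)^2 dx = 25·(2π^3/3); ∫ 2·5·(10)·x dx = 0 (odd integrand); ∫ 10^2 dx = 100·2π.
So (1/(2π)) ∫_{-π}^{π} (5x + 10)^2 dx = 25π^2/3 + 100 = 25π^2/3 + 100.
Parseval ⇒ Σ |c_n|^2 = 25π^2/3 + 100.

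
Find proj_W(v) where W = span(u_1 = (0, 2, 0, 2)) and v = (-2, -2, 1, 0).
proj_W(v) = (0, -1, 0, -1)

Set up U = [u_1 | ... | u_1] ∈ R^(4×1). The projector onto W = col(U) is P = U (U^T U)^(-1) U^T.
Compute U^T U =
  [8],
and U^T v = (-4).
Solve U^T U · c = U^T v for the coefficients: c = (-1/2). The projection is proj_W(v) = U c.
Check: (v - proj_W(v)) · u_1 = 0  (should be 0).
Result: proj_W(v) = (0, -1, 0, -1).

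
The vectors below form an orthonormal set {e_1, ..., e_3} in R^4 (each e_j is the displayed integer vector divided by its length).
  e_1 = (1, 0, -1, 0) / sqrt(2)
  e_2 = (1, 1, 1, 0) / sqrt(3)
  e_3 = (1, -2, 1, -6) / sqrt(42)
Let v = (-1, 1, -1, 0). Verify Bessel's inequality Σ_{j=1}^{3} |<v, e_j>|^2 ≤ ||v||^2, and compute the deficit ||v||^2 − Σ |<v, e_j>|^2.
Σ |<v, e_j>|^2 = 5/7; ||v||^2 = 3; deficit = 16/7

Write each e_j = u_j / sqrt(<u_j, u_j>) where u_j is the displayed integer vector. Then <v, e_j> = <v, u_j> / sqrt(<u_j, u_j>), so |<v, e_j>|^2 = <v, u_j>^2 / <u_j, u_j>.
Coefficients: <v, e_1> = 0/sqrt(2), <v, e_2> = -1/sqrt(3), <v, e_3> = -4/sqrt(42).
Square and sum: Σ |<v, e_j>|^2 = 5/7.
Compute ||v||^2 = v·v = 3.
Deficit = 3 − 5/7 = 16/7 ≥ 0, confirming Bessel's inequality. (The deficit equals ||v − Σ <v,e_j> e_j||^2, the squared distance from v to span{e_j}.)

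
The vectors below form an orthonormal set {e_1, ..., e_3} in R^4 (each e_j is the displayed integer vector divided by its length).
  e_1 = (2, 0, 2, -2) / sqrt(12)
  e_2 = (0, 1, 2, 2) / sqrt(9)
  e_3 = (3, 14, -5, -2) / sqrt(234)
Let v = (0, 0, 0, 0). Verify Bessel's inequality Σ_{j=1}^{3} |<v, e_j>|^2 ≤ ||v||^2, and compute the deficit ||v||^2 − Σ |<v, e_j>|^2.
Σ |<v, e_j>|^2 = 0; ||v||^2 = 0; deficit = 0

Write each e_j = u_j / sqrt(<u_j, u_j>) where u_j is the displayed integer vector. Then <v, e_j> = <v, u_j> / sqrt(<u_j, u_j>), so |<v, e_j>|^2 = <v, u_j>^2 / <u_j, u_j>.
Coefficients: <v, e_1> = 0/sqrt(12), <v, e_2> = 0/sqrt(9), <v, e_3> = 0/sqrt(234).
Square and sum: Σ |<v, e_j>|^2 = 0.
Compute ||v||^2 = v·v = 0.
Deficit = 0 − 0 = 0 ≥ 0, confirming Bessel's inequality. (The deficit equals ||v − Σ <v,e_j> e_j||^2, the squared distance from v to span{e_j}.)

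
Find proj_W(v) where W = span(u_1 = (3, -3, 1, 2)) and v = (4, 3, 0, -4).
proj_W(v) = (-15/23, 15/23, -5/23, -10/23)

Set up U = [u_1 | ... | u_1] ∈ R^(4×1). The projector onto W = col(U) is P = U (U^T U)^(-1) U^T.
Compute U^T U =
  [23],
and U^T v = (-5).
Solve U^T U · c = U^T v for the coefficients: c = (-5/23). The projection is proj_W(v) = U c.
Check: (v - proj_W(v)) · u_1 = 0  (should be 0).
Result: proj_W(v) = (-15/23, 15/23, -5/23, -10/23).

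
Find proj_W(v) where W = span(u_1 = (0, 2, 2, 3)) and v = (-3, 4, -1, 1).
proj_W(v) = (0, 18/17, 18/17, 27/17)

Set up U = [u_1 | ... | u_1] ∈ R^(4×1). The projector onto W = col(U) is P = U (U^T U)^(-1) U^T.
Compute U^T U =
  [17],
and U^T v = (9).
Solve U^T U · c = U^T v for the coefficients: c = (9/17). The projection is proj_W(v) = U c.
Check: (v - proj_W(v)) · u_1 = 0  (should be 0).
Result: proj_W(v) = (0, 18/17, 18/17, 27/17).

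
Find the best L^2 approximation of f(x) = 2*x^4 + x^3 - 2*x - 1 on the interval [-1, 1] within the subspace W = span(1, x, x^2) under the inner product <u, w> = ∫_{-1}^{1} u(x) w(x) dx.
g(x) = 12*x^2/7 - 7*x/5 - 41/35

The best approximation g ∈ W is the orthogonal projection of f onto W. Writing g = a_0 + a_1 x + a_2 x^2, the coefficients solve the normal equations G · a = b where
  G_{ij} = <φ_i, φ_j> and b_i = <f, φ_i>, with φ_0 = 1, φ_1 = x, φ_2 = x^2.
G =
  [2, 0, 2/3]
  [0, 2/3, 0]
  [2/3, 0, 2/5],
b = (-6/5, -14/15, -2/21).
Solving gives a_0 = -41/35, a_1 = -7/5, a_2 = 12/7, so
  g(x) = 12*x^2/7 - 7*x/5 - 41/35.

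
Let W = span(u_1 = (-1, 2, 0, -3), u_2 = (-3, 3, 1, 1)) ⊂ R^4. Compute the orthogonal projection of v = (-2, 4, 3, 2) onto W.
proj_W(v) = (-209/61, 389/122, 149/122, 118/61)

Set up U = [u_1 | ... | u_2] ∈ R^(4×2). The projector onto W = col(U) is P = U (U^T U)^(-1) U^T.
Compute U^T U =
  [14, 6]
  [6, 20],
and U^T v = (4, 23).
Solve U^T U · c = U^T v for the coefficients: c = (-29/122, 149/122). The projection is proj_W(v) = U c.
Check: (v - proj_W(v)) · u_1 = 0  (should be 0).
Check: (v - proj_W(v)) · u_2 = 0  (should be 0).
Result: proj_W(v) = (-209/61, 389/122, 149/122, 118/61).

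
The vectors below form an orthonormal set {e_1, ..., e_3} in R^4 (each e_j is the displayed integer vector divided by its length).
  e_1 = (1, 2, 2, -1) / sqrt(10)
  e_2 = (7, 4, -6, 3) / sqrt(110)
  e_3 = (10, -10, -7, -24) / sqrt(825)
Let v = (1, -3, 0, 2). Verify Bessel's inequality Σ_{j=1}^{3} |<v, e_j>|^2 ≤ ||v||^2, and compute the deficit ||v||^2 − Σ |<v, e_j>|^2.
Σ |<v, e_j>|^2 = 374/75; ||v||^2 = 14; deficit = 676/75

Write each e_j = u_j / sqrt(<u_j, u_j>) where u_j is the displayed integer vector. Then <v, e_j> = <v, u_j> / sqrt(<u_j, u_j>), so |<v, e_j>|^2 = <v, u_j>^2 / <u_j, u_j>.
Coefficients: <v, e_1> = -7/sqrt(10), <v, e_2> = 1/sqrt(110), <v, e_3> = -8/sqrt(825).
Square and sum: Σ |<v, e_j>|^2 = 374/75.
Compute ||v||^2 = v·v = 14.
Deficit = 14 − 374/75 = 676/75 ≥ 0, confirming Bessel's inequality. (The deficit equals ||v − Σ <v,e_j> e_j||^2, the squared distance from v to span{e_j}.)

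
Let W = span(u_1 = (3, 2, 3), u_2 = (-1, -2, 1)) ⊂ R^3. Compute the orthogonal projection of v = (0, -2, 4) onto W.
proj_W(v) = (8/29, -64/29, 112/29)

Set up U = [u_1 | ... | u_2] ∈ R^(3×2). The projector onto W = col(U) is P = U (U^T U)^(-1) U^T.
Compute U^T U =
  [22, -4]
  [-4, 6],
and U^T v = (8, 8).
Solve U^T U · c = U^T v for the coefficients: c = (20/29, 52/29). The projection is proj_W(v) = U c.
Check: (v - proj_W(v)) · u_1 = 0  (should be 0).
Check: (v - proj_W(v)) · u_2 = 0  (should be 0).
Result: proj_W(v) = (8/29, -64/29, 112/29).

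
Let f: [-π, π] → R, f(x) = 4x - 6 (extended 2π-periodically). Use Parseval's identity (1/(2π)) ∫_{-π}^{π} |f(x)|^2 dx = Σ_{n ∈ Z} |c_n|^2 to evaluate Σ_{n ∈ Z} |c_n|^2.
Σ |c_n|^2 = 16π^2/3 + 36

Expand and integrate term by term over [-π, π]:
  ∫ (4x)^2 dx = 16·(2π^3/3); ∫ 2·4·(-6)·x dx = 0 (odd integrand); ∫ (-6)^2 dx = 36·2π.
So (1/(2π)) ∫_{-π}^{π} (4x - 6)^2 dx = 16π^2/3 + 36 = 16π^2/3 + 36.
Parseval ⇒ Σ |c_n|^2 = 16π^2/3 + 36.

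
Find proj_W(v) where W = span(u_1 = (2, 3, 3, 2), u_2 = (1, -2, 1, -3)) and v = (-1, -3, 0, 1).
proj_W(v) = (-23/31, -1, -34/31, -19/31)

Set up U = [u_1 | ... | u_2] ∈ R^(4×2). The projector onto W = col(U) is P = U (U^T U)^(-1) U^T.
Compute U^T U =
  [26, -7]
  [-7, 15],
and U^T v = (-9, 2).
Solve U^T U · c = U^T v for the coefficients: c = (-11/31, -1/31). The projection is proj_W(v) = U c.
Check: (v - proj_W(v)) · u_1 = 0  (should be 0).
Check: (v - proj_W(v)) · u_2 = 0  (should be 0).
Result: proj_W(v) = (-23/31, -1, -34/31, -19/31).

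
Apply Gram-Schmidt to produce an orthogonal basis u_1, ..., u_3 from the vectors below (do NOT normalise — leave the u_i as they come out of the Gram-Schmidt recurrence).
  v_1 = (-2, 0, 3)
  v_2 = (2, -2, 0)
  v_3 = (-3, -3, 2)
Orthogonal basis:
  u_1 = (-2, 0, 3)
  u_2 = (18/13, -2, 12/13)
  u_3 = (-21/11, -21/11, -14/11)

Apply the Gram-Schmidt recurrence
  u_1 = v_1
  u_i = v_i − Σ_{j<i} ((v_i · u_j) / (u_j · u_j)) · u_j.

Step by step this gives:
  u_1 = (-2, 0, 3)
  u_2 = (18/13, -2, 12/13)
  u_3 = (-21/11, -21/11, -14/11)

Orthogonality check:
  u_2 · u_1 = 0 (should be 0)
  u_3 · u_1 = 0 (should be 0)
  u_3 · u_2 = 0 (should be 0)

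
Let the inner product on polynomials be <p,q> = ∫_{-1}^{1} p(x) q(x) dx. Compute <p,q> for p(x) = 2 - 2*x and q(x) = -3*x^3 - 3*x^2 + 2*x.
<p,q> = -64/15

Expand the product: p(x)·q(x) = 6*x^4 - 10*x^2 + 4*x.
∫_{-1}^{1} of each monomial x^k gives [2/(k+1) if k even, 0 if k odd]. Integrating term-by-term (or equivalently evaluating the antiderivative F(x) = 6*x^5/5 - 10*x^3/3 + 2*x^2 at the endpoints):
  F(1) − F(−1) = -2/15 − (62/15) = -64/15.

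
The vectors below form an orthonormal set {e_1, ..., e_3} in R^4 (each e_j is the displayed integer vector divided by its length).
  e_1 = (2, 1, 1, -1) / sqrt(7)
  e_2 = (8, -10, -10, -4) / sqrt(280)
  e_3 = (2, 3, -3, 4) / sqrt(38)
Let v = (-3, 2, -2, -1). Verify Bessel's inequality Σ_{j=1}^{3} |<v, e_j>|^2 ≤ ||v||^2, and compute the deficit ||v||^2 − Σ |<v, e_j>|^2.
Σ |<v, e_j>|^2 = 97/19; ||v||^2 = 18; deficit = 245/19

Write each e_j = u_j / sqrt(<u_j, u_j>) where u_j is the displayed integer vector. Then <v, e_j> = <v, u_j> / sqrt(<u_j, u_j>), so |<v, e_j>|^2 = <v, u_j>^2 / <u_j, u_j>.
Coefficients: <v, e_1> = -5/sqrt(7), <v, e_2> = -20/sqrt(280), <v, e_3> = 2/sqrt(38).
Square and sum: Σ |<v, e_j>|^2 = 97/19.
Compute ||v||^2 = v·v = 18.
Deficit = 18 − 97/19 = 245/19 ≥ 0, confirming Bessel's inequality. (The deficit equals ||v − Σ <v,e_j> e_j||^2, the squared distance from v to span{e_j}.)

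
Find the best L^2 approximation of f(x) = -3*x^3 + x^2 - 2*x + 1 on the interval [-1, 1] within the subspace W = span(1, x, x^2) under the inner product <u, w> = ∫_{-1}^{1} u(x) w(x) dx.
g(x) = x^2 - 19*x/5 + 1

The best approximation g ∈ W is the orthogonal projection of f onto W. Writing g = a_0 + a_1 x + a_2 x^2, the coefficients solve the normal equations G · a = b where
  G_{ij} = <φ_i, φ_j> and b_i = <f, φ_i>, with φ_0 = 1, φ_1 = x, φ_2 = x^2.
G =
  [2, 0, 2/3]
  [0, 2/3, 0]
  [2/3, 0, 2/5],
b = (8/3, -38/15, 16/15).
Solving gives a_0 = 1, a_1 = -19/5, a_2 = 1, so
  g(x) = x^2 - 19*x/5 + 1.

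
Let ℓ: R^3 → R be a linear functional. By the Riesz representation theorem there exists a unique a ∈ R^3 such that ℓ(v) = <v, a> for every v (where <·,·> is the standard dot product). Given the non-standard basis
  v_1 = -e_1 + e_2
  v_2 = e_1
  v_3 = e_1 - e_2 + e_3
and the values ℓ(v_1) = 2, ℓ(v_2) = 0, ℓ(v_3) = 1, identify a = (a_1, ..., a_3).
a = (0, 2, 3)

Write a = (a_1, ..., a_3) in the standard basis. For each basis vector v_i, ℓ(v_i) = <v_i, a> is a linear equation in the a_j's. Collect the n equations into a matrix system V a = ℓ, where row i of V is v_i (expressed in the standard basis). Since V is invertible (lower-triangular with 1s on the diagonal, up to permutation), solve by back-substitution:
  V =
[[-1, 1, 0],
 [1, 0, 0],
 [1, -1, 1]]
  V a = (2, 0, 1)
Solving gives a = (0, 2, 3).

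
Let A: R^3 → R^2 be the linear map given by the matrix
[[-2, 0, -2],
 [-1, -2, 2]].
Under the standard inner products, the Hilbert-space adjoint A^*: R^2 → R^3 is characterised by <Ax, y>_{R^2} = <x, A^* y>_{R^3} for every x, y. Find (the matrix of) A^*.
A^* = A^T =
[[-2, -1],
 [0, -2],
 [-2, 2]]

For real matrices with standard dot products, the defining identity <Ax, y> = <x, A^* y> gives (Ax)^T y = x^T (A^*) y, i.e. x^T A^T y = x^T (A^*) y. Since this holds for all x, y, we must have A^* = A^T. Therefore
A^* =
[[-2, -1],
 [0, -2],
 [-2, 2]].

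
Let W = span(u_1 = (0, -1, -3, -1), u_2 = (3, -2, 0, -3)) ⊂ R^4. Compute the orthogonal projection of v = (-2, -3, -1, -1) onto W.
proj_W(v) = (-6/217, -135/217, -417/217, -19/31)

Set up U = [u_1 | ... | u_2] ∈ R^(4×2). The projector onto W = col(U) is P = U (U^T U)^(-1) U^T.
Compute U^T U =
  [11, 5]
  [5, 22],
and U^T v = (7, 3).
Solve U^T U · c = U^T v for the coefficients: c = (139/217, -2/217). The projection is proj_W(v) = U c.
Check: (v - proj_W(v)) · u_1 = 0  (should be 0).
Check: (v - proj_W(v)) · u_2 = 0  (should be 0).
Result: proj_W(v) = (-6/217, -135/217, -417/217, -19/31).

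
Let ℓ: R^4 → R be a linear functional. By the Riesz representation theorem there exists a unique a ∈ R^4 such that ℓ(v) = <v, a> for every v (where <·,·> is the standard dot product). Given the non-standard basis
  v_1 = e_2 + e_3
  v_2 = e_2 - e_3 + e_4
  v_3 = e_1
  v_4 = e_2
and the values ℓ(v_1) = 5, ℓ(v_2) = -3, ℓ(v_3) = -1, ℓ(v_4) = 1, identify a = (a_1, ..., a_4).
a = (-1, 1, 4, 0)

Write a = (a_1, ..., a_4) in the standard basis. For each basis vector v_i, ℓ(v_i) = <v_i, a> is a linear equation in the a_j's. Collect the n equations into a matrix system V a = ℓ, where row i of V is v_i (expressed in the standard basis). Since V is invertible (lower-triangular with 1s on the diagonal, up to permutation), solve by back-substitution:
  V =
[[0, 1, 1, 0],
 [0, 1, -1, 1],
 [1, 0, 0, 0],
 [0, 1, 0, 0]]
  V a = (5, -3, -1, 1)
Solving gives a = (-1, 1, 4, 0).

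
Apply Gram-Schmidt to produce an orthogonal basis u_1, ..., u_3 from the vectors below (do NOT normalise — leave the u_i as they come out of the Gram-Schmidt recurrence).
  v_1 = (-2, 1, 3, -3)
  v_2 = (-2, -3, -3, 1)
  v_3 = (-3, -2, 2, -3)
Orthogonal basis:
  u_1 = (-2, 1, 3, -3)
  u_2 = (-68/23, -58/23, -36/23, -10/23)
  u_3 = (2/3, -113/102, 10/17, -23/102)

Apply the Gram-Schmidt recurrence
  u_1 = v_1
  u_i = v_i − Σ_{j<i} ((v_i · u_j) / (u_j · u_j)) · u_j.

Step by step this gives:
  u_1 = (-2, 1, 3, -3)
  u_2 = (-68/23, -58/23, -36/23, -10/23)
  u_3 = (2/3, -113/102, 10/17, -23/102)

Orthogonality check:
  u_2 · u_1 = 0 (should be 0)
  u_3 · u_1 = 0 (should be 0)
  u_3 · u_2 = 0 (should be 0)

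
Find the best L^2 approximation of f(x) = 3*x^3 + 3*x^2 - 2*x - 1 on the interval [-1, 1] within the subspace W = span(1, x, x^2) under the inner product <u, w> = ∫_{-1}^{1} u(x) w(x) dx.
g(x) = 3*x^2 - x/5 - 1

The best approximation g ∈ W is the orthogonal projection of f onto W. Writing g = a_0 + a_1 x + a_2 x^2, the coefficients solve the normal equations G · a = b where
  G_{ij} = <φ_i, φ_j> and b_i = <f, φ_i>, with φ_0 = 1, φ_1 = x, φ_2 = x^2.
G =
  [2, 0, 2/3]
  [0, 2/3, 0]
  [2/3, 0, 2/5],
b = (0, -2/15, 8/15).
Solving gives a_0 = -1, a_1 = -1/5, a_2 = 3, so
  g(x) = 3*x^2 - x/5 - 1.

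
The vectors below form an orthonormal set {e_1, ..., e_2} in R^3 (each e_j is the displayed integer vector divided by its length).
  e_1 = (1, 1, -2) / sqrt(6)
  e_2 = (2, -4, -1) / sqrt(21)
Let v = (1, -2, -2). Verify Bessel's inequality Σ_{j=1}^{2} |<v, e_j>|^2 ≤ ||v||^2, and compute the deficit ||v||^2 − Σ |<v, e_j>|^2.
Σ |<v, e_j>|^2 = 117/14; ||v||^2 = 9; deficit = 9/14

Write each e_j = u_j / sqrt(<u_j, u_j>) where u_j is the displayed integer vector. Then <v, e_j> = <v, u_j> / sqrt(<u_j, u_j>), so |<v, e_j>|^2 = <v, u_j>^2 / <u_j, u_j>.
Coefficients: <v, e_1> = 3/sqrt(6), <v, e_2> = 12/sqrt(21).
Square and sum: Σ |<v, e_j>|^2 = 117/14.
Compute ||v||^2 = v·v = 9.
Deficit = 9 − 117/14 = 9/14 ≥ 0, confirming Bessel's inequality. (The deficit equals ||v − Σ <v,e_j> e_j||^2, the squared distance from v to span{e_j}.)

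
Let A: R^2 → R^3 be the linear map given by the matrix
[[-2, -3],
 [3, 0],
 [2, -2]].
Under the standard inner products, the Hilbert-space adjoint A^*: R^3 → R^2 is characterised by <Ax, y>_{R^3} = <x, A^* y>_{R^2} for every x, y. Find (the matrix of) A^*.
A^* = A^T =
[[-2, 3, 2],
 [-3, 0, -2]]

For real matrices with standard dot products, the defining identity <Ax, y> = <x, A^* y> gives (Ax)^T y = x^T (A^*) y, i.e. x^T A^T y = x^T (A^*) y. Since this holds for all x, y, we must have A^* = A^T. Therefore
A^* =
[[-2, 3, 2],
 [-3, 0, -2]].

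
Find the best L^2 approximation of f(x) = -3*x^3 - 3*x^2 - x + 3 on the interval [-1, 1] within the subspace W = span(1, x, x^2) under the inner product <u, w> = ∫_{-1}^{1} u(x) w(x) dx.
g(x) = -3*x^2 - 14*x/5 + 3

The best approximation g ∈ W is the orthogonal projection of f onto W. Writing g = a_0 + a_1 x + a_2 x^2, the coefficients solve the normal equations G · a = b where
  G_{ij} = <φ_i, φ_j> and b_i = <f, φ_i>, with φ_0 = 1, φ_1 = x, φ_2 = x^2.
G =
  [2, 0, 2/3]
  [0, 2/3, 0]
  [2/3, 0, 2/5],
b = (4, -28/15, 4/5).
Solving gives a_0 = 3, a_1 = -14/5, a_2 = -3, so
  g(x) = -3*x^2 - 14*x/5 + 3.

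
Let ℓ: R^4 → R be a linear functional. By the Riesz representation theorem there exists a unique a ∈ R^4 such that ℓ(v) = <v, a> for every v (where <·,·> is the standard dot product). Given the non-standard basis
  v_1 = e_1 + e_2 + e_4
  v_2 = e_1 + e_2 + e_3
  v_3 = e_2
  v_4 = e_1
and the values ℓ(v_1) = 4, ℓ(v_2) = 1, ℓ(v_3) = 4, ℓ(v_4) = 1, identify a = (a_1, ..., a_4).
a = (1, 4, -4, -1)

Write a = (a_1, ..., a_4) in the standard basis. For each basis vector v_i, ℓ(v_i) = <v_i, a> is a linear equation in the a_j's. Collect the n equations into a matrix system V a = ℓ, where row i of V is v_i (expressed in the standard basis). Since V is invertible (lower-triangular with 1s on the diagonal, up to permutation), solve by back-substitution:
  V =
[[1, 1, 0, 1],
 [1, 1, 1, 0],
 [0, 1, 0, 0],
 [1, 0, 0, 0]]
  V a = (4, 1, 4, 1)
Solving gives a = (1, 4, -4, -1).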